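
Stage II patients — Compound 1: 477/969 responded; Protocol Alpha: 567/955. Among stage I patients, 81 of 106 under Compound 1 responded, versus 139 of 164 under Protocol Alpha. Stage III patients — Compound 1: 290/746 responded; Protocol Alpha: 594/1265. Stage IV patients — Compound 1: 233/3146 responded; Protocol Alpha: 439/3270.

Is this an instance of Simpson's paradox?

No

Stage II: Compound 1 477/969 = 49.2%, Protocol Alpha 567/955 = 59.4% → Protocol Alpha
Stage I: Compound 1 81/106 = 76.4%, Protocol Alpha 139/164 = 84.8% → Protocol Alpha
Stage III: Compound 1 290/746 = 38.9%, Protocol Alpha 594/1265 = 47.0% → Protocol Alpha
Stage IV: Compound 1 233/3146 = 7.4%, Protocol Alpha 439/3270 = 13.4% → Protocol Alpha
Overall: Compound 1 1081/4967 = 21.8%, Protocol Alpha 1739/5654 = 30.8% → Protocol Alpha
Protocol Alpha wins overall and in every disease group — no reversal.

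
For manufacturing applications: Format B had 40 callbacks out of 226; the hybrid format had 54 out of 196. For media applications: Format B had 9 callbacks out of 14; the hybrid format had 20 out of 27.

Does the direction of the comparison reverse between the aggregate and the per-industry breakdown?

No

Manufacturing: Format B 40/226 = 17.7%, the hybrid format 54/196 = 27.6% → the hybrid format
Media: Format B 9/14 = 64.3%, the hybrid format 20/27 = 74.1% → the hybrid format
Overall: Format B 49/240 = 20.4%, the hybrid format 74/223 = 33.2% → the hybrid format
The hybrid format wins overall and in every industry group — no reversal.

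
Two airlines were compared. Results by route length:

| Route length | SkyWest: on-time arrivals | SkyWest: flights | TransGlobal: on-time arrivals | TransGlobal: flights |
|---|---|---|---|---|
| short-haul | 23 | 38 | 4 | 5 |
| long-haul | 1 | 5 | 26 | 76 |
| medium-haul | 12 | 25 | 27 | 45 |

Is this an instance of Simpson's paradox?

Yes

Short-haul: SkyWest 23/38 = 60.5%, TransGlobal 4/5 = 80.0% → TransGlobal
Long-haul: SkyWest 1/5 = 20.0%, TransGlobal 26/76 = 34.2% → TransGlobal
Medium-haul: SkyWest 12/25 = 48.0%, TransGlobal 27/45 = 60.0% → TransGlobal
Overall: SkyWest 36/68 = 52.9%, TransGlobal 57/126 = 45.2% → SkyWest
TransGlobal wins each route group but SkyWest wins overall — the comparison reverses. TransGlobal's flights skew toward long-haul, which has a lower base rate.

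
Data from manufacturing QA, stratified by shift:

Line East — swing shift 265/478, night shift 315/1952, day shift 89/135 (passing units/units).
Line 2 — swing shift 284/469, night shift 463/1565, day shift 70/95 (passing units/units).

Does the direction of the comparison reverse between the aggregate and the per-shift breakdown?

No

Swing shift: Line East 265/478 = 55.4%, Line 2 284/469 = 60.6% → Line 2
Night shift: Line East 315/1952 = 16.1%, Line 2 463/1565 = 29.6% → Line 2
Day shift: Line East 89/135 = 65.9%, Line 2 70/95 = 73.7% → Line 2
Overall: Line East 669/2565 = 26.1%, Line 2 817/2129 = 38.4% → Line 2
Line 2 wins overall and in every shift group — no reversal.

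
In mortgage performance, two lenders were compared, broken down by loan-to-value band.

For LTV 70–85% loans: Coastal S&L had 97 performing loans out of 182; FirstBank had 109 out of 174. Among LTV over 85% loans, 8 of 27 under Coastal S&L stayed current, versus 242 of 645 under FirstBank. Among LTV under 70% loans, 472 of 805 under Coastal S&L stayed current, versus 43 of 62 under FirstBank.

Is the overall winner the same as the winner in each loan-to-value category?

LTV 70–85%: Coastal S&L 97/182 = 53.3%, FirstBank 109/174 = 62.6% → FirstBank
LTV over 85%: Coastal S&L 8/27 = 29.6%, FirstBank 242/645 = 37.5% → FirstBank
LTV under 70%: Coastal S&L 472/805 = 58.6%, FirstBank 43/62 = 69.4% → FirstBank
Overall: Coastal S&L 577/1014 = 56.9%, FirstBank 394/881 = 44.7% → Coastal S&L
FirstBank wins each loan-to-value group but Coastal S&L wins overall — the comparison reverses. FirstBank's loans skew toward LTV over 85%, which has a lower base rate.

No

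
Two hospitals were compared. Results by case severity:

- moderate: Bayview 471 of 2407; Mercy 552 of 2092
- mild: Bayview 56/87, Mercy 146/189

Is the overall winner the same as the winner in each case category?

Yes

Moderate: Bayview 471/2407 = 19.6%, Mercy 552/2092 = 26.4% → Mercy
Mild: Bayview 56/87 = 64.4%, Mercy 146/189 = 77.2% → Mercy
Overall: Bayview 527/2494 = 21.1%, Mercy 698/2281 = 30.6% → Mercy
Mercy wins overall and in every case group — no reversal.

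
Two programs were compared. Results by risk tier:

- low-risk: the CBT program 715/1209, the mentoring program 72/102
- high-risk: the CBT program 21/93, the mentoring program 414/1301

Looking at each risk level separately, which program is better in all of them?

the mentoring program

Low-risk: the CBT program 715/1209 = 59.1%, the mentoring program 72/102 = 70.6% → the mentoring program
High-risk: the CBT program 21/93 = 22.6%, the mentoring program 414/1301 = 31.8% → the mentoring program
The mentoring program has the higher rate in both groups.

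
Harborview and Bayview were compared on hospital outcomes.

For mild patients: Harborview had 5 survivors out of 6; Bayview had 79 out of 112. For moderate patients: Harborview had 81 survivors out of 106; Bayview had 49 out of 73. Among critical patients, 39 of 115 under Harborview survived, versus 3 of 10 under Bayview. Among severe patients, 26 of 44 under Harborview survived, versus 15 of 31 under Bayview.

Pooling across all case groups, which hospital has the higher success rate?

Bayview

Mild: Harborview 5/6 = 83.3%, Bayview 79/112 = 70.5% → Harborview
Moderate: Harborview 81/106 = 76.4%, Bayview 49/73 = 67.1% → Harborview
Critical: Harborview 39/115 = 33.9%, Bayview 3/10 = 30.0% → Harborview
Severe: Harborview 26/44 = 59.1%, Bayview 15/31 = 48.4% → Harborview
Overall: Harborview 151/271 = 55.7%, Bayview 146/226 = 64.6% → Bayview
(Harborview wins every case group but Bayview wins overall — Harborview's patients skew toward the low-rate critical group.)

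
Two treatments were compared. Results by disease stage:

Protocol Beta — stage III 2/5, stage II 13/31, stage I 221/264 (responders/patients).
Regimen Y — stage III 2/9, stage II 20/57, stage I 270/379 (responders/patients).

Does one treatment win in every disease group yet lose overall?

Stage III: Protocol Beta 2/5 = 40.0%, Regimen Y 2/9 = 22.2% → Protocol Beta
Stage II: Protocol Beta 13/31 = 41.9%, Regimen Y 20/57 = 35.1% → Protocol Beta
Stage I: Protocol Beta 221/264 = 83.7%, Regimen Y 270/379 = 71.2% → Protocol Beta
Overall: Protocol Beta 236/300 = 78.7%, Regimen Y 292/445 = 65.6% → Protocol Beta
Protocol Beta wins overall and in every disease group — no reversal.

No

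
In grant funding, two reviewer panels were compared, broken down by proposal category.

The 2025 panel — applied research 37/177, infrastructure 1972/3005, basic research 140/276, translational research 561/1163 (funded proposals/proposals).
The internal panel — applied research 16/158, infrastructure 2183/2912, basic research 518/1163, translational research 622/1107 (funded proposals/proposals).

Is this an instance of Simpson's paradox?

Applied research: the 2025 panel 37/177 = 20.9%, the internal panel 16/158 = 10.1% → the 2025 panel
Infrastructure: the 2025 panel 1972/3005 = 65.6%, the internal panel 2183/2912 = 75.0% → the internal panel
Basic research: the 2025 panel 140/276 = 50.7%, the internal panel 518/1163 = 44.5% → the 2025 panel
Translational research: the 2025 panel 561/1163 = 48.2%, the internal panel 622/1107 = 56.2% → the internal panel
Overall: the 2025 panel 2710/4621 = 58.6%, the internal panel 3339/5340 = 62.5% → the internal panel
Neither sweeps: the 2025 panel wins 2 of 4 groups, the internal panel wins 2. The internal panel wins overall but not every group — no Simpson reversal.

No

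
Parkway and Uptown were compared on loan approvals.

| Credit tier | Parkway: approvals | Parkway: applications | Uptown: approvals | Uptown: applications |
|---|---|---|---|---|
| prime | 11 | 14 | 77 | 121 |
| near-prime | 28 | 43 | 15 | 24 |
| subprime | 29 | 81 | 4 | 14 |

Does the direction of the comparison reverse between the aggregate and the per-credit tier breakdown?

Prime: Parkway 11/14 = 78.6%, Uptown 77/121 = 63.6% → Parkway
Near-prime: Parkway 28/43 = 65.1%, Uptown 15/24 = 62.5% → Parkway
Subprime: Parkway 29/81 = 35.8%, Uptown 4/14 = 28.6% → Parkway
Overall: Parkway 68/138 = 49.3%, Uptown 96/159 = 60.4% → Uptown
Parkway wins each credit group but Uptown wins overall — the comparison reverses. Parkway's applications skew toward subprime, which has a lower base rate.

Yes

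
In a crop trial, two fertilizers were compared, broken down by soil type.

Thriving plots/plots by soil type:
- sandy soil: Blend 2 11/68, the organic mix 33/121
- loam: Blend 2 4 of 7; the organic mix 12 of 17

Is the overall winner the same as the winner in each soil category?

Sandy soil: Blend 2 11/68 = 16.2%, the organic mix 33/121 = 27.3% → the organic mix
Loam: Blend 2 4/7 = 57.1%, the organic mix 12/17 = 70.6% → the organic mix
Overall: Blend 2 15/75 = 20.0%, the organic mix 45/138 = 32.6% → the organic mix
The organic mix wins overall and in every soil group — no reversal.

Yes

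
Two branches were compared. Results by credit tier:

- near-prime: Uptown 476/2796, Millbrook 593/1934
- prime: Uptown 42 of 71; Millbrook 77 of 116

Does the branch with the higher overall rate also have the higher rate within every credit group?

Yes

Near-prime: Uptown 476/2796 = 17.0%, Millbrook 593/1934 = 30.7% → Millbrook
Prime: Uptown 42/71 = 59.2%, Millbrook 77/116 = 66.4% → Millbrook
Overall: Uptown 518/2867 = 18.1%, Millbrook 670/2050 = 32.7% → Millbrook
Millbrook wins overall and in every credit group — no reversal.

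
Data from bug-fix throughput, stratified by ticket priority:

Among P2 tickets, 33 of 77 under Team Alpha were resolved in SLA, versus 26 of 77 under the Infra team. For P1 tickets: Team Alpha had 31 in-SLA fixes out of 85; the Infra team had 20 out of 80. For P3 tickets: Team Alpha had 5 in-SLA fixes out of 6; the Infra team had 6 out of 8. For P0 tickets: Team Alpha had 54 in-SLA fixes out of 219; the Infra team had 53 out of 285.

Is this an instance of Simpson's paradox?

No

P2: Team Alpha 33/77 = 42.9%, the Infra team 26/77 = 33.8% → Team Alpha
P1: Team Alpha 31/85 = 36.5%, the Infra team 20/80 = 25.0% → Team Alpha
P3: Team Alpha 5/6 = 83.3%, the Infra team 6/8 = 75.0% → Team Alpha
P0: Team Alpha 54/219 = 24.7%, the Infra team 53/285 = 18.6% → Team Alpha
Overall: Team Alpha 123/387 = 31.8%, the Infra team 105/450 = 23.3% → Team Alpha
Team Alpha wins overall and in every ticket group — no reversal.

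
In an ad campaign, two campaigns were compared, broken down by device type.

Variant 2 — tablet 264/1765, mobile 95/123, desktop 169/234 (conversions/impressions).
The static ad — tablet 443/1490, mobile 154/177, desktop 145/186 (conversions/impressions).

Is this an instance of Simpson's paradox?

No

Tablet: Variant 2 264/1765 = 15.0%, the static ad 443/1490 = 29.7% → the static ad
Mobile: Variant 2 95/123 = 77.2%, the static ad 154/177 = 87.0% → the static ad
Desktop: Variant 2 169/234 = 72.2%, the static ad 145/186 = 78.0% → the static ad
Overall: Variant 2 528/2122 = 24.9%, the static ad 742/1853 = 40.0% → the static ad
The static ad wins overall and in every device group — no reversal.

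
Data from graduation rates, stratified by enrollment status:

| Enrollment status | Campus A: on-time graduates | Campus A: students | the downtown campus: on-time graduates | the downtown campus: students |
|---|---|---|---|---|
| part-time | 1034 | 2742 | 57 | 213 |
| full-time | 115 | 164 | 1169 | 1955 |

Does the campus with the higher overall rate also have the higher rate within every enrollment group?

No

Part-time: Campus A 1034/2742 = 37.7%, the downtown campus 57/213 = 26.8% → Campus A
Full-time: Campus A 115/164 = 70.1%, the downtown campus 1169/1955 = 59.8% → Campus A
Overall: Campus A 1149/2906 = 39.5%, the downtown campus 1226/2168 = 56.5% → the downtown campus
Campus A wins each enrollment group but the downtown campus wins overall — the comparison reverses. Campus A's students skew toward part-time, which has a lower base rate.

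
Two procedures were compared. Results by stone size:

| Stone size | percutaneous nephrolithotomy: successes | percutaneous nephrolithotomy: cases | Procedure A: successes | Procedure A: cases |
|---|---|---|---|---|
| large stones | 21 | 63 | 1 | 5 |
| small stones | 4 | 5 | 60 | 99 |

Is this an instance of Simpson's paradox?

Large stones: percutaneous nephrolithotomy 21/63 = 33.3%, Procedure A 1/5 = 20.0% → percutaneous nephrolithotomy
Small stones: percutaneous nephrolithotomy 4/5 = 80.0%, Procedure A 60/99 = 60.6% → percutaneous nephrolithotomy
Overall: percutaneous nephrolithotomy 25/68 = 36.8%, Procedure A 61/104 = 58.7% → Procedure A
Percutaneous nephrolithotomy wins each stone group but Procedure A wins overall — the comparison reverses. Percutaneous nephrolithotomy's cases skew toward large stones, which has a lower base rate.

Yes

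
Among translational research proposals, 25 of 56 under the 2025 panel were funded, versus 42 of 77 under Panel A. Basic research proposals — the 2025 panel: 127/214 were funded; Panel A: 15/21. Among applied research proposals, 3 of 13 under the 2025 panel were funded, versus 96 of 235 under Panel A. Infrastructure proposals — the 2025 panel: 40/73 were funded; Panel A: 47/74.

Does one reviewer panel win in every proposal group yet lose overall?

Yes

Translational research: the 2025 panel 25/56 = 44.6%, Panel A 42/77 = 54.5% → Panel A
Basic research: the 2025 panel 127/214 = 59.3%, Panel A 15/21 = 71.4% → Panel A
Applied research: the 2025 panel 3/13 = 23.1%, Panel A 96/235 = 40.9% → Panel A
Infrastructure: the 2025 panel 40/73 = 54.8%, Panel A 47/74 = 63.5% → Panel A
Overall: the 2025 panel 195/356 = 54.8%, Panel A 200/407 = 49.1% → the 2025 panel
Panel A wins each proposal group but the 2025 panel wins overall — the comparison reverses. Panel A's proposals skew toward applied research, which has a lower base rate.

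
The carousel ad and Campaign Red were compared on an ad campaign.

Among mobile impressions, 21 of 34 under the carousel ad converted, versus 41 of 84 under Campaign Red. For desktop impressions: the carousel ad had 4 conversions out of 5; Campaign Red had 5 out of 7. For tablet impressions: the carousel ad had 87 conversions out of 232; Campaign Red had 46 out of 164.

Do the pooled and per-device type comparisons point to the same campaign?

Yes

Mobile: the carousel ad 21/34 = 61.8%, Campaign Red 41/84 = 48.8% → the carousel ad
Desktop: the carousel ad 4/5 = 80.0%, Campaign Red 5/7 = 71.4% → the carousel ad
Tablet: the carousel ad 87/232 = 37.5%, Campaign Red 46/164 = 28.0% → the carousel ad
Overall: the carousel ad 112/271 = 41.3%, Campaign Red 92/255 = 36.1% → the carousel ad
The carousel ad wins overall and in every device group — no reversal.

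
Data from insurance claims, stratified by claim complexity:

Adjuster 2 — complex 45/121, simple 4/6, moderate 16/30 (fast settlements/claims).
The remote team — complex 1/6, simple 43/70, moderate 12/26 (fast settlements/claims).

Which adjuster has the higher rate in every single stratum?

Complex: Adjuster 2 45/121 = 37.2%, the remote team 1/6 = 16.7% → Adjuster 2
Simple: Adjuster 2 4/6 = 66.7%, the remote team 43/70 = 61.4% → Adjuster 2
Moderate: Adjuster 2 16/30 = 53.3%, the remote team 12/26 = 46.2% → Adjuster 2
Adjuster 2 has the higher rate in all 3 groups.

Adjuster 2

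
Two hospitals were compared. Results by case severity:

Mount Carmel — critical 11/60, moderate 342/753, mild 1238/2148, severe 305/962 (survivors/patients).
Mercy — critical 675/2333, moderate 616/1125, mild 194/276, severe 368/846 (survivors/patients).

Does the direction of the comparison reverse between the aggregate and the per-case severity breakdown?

Yes

Critical: Mount Carmel 11/60 = 18.3%, Mercy 675/2333 = 28.9% → Mercy
Moderate: Mount Carmel 342/753 = 45.4%, Mercy 616/1125 = 54.8% → Mercy
Mild: Mount Carmel 1238/2148 = 57.6%, Mercy 194/276 = 70.3% → Mercy
Severe: Mount Carmel 305/962 = 31.7%, Mercy 368/846 = 43.5% → Mercy
Overall: Mount Carmel 1896/3923 = 48.3%, Mercy 1853/4580 = 40.5% → Mount Carmel
Mercy wins each case group but Mount Carmel wins overall — the comparison reverses. Mercy's patients skew toward critical, which has a lower base rate.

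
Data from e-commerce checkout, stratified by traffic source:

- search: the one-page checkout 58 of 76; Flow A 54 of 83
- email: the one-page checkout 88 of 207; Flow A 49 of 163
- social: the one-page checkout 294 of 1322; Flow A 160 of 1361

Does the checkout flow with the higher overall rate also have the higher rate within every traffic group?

Yes

Search: the one-page checkout 58/76 = 76.3%, Flow A 54/83 = 65.1% → the one-page checkout
Email: the one-page checkout 88/207 = 42.5%, Flow A 49/163 = 30.1% → the one-page checkout
Social: the one-page checkout 294/1322 = 22.2%, Flow A 160/1361 = 11.8% → the one-page checkout
Overall: the one-page checkout 440/1605 = 27.4%, Flow A 263/1607 = 16.4% → the one-page checkout
The one-page checkout wins overall and in every traffic group — no reversal.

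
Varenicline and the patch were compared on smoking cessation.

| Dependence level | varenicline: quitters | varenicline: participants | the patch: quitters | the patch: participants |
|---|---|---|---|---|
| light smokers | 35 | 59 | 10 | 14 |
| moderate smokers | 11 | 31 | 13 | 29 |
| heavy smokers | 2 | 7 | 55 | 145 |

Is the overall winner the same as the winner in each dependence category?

No

Light smokers: varenicline 35/59 = 59.3%, the patch 10/14 = 71.4% → the patch
Moderate smokers: varenicline 11/31 = 35.5%, the patch 13/29 = 44.8% → the patch
Heavy smokers: varenicline 2/7 = 28.6%, the patch 55/145 = 37.9% → the patch
Overall: varenicline 48/97 = 49.5%, the patch 78/188 = 41.5% → varenicline
The patch wins each dependence group but varenicline wins overall — the comparison reverses. The patch's participants skew toward heavy smokers, which has a lower base rate.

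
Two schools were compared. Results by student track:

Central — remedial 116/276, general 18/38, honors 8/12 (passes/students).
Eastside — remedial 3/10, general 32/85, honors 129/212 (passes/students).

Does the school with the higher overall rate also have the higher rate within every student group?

Remedial: Central 116/276 = 42.0%, Eastside 3/10 = 30.0% → Central
General: Central 18/38 = 47.4%, Eastside 32/85 = 37.6% → Central
Honors: Central 8/12 = 66.7%, Eastside 129/212 = 60.8% → Central
Overall: Central 142/326 = 43.6%, Eastside 164/307 = 53.4% → Eastside
Central wins each student group but Eastside wins overall — the comparison reverses. Central's students skew toward remedial, which has a lower base rate.

No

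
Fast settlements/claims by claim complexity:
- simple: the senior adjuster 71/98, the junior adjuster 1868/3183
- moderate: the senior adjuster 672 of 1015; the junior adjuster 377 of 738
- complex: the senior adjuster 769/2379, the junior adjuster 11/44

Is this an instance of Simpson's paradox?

Yes

Simple: the senior adjuster 71/98 = 72.4%, the junior adjuster 1868/3183 = 58.7% → the senior adjuster
Moderate: the senior adjuster 672/1015 = 66.2%, the junior adjuster 377/738 = 51.1% → the senior adjuster
Complex: the senior adjuster 769/2379 = 32.3%, the junior adjuster 11/44 = 25.0% → the senior adjuster
Overall: the senior adjuster 1512/3492 = 43.3%, the junior adjuster 2256/3965 = 56.9% → the junior adjuster
The senior adjuster wins each claim group but the junior adjuster wins overall — the comparison reverses. The senior adjuster's claims skew toward complex, which has a lower base rate.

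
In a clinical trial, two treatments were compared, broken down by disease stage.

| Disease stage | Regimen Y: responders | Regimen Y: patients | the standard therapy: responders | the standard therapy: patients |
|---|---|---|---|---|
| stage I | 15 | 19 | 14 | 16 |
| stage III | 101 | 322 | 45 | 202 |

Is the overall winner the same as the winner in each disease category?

Stage I: Regimen Y 15/19 = 78.9%, the standard therapy 14/16 = 87.5% → the standard therapy
Stage III: Regimen Y 101/322 = 31.4%, the standard therapy 45/202 = 22.3% → Regimen Y
Overall: Regimen Y 116/341 = 34.0%, the standard therapy 59/218 = 27.1% → Regimen Y
Neither sweeps: Regimen Y wins 1 of 2 groups, the standard therapy wins 1. Regimen Y wins overall but not every group — no Simpson reversal.

No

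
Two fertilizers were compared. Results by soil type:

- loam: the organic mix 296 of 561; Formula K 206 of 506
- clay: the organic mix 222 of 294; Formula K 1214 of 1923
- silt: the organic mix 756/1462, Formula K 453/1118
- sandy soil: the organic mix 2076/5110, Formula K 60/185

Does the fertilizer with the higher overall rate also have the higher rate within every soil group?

Loam: the organic mix 296/561 = 52.8%, Formula K 206/506 = 40.7% → the organic mix
Clay: the organic mix 222/294 = 75.5%, Formula K 1214/1923 = 63.1% → the organic mix
Silt: the organic mix 756/1462 = 51.7%, Formula K 453/1118 = 40.5% → the organic mix
Sandy soil: the organic mix 2076/5110 = 40.6%, Formula K 60/185 = 32.4% → the organic mix
Overall: the organic mix 3350/7427 = 45.1%, Formula K 1933/3732 = 51.8% → Formula K
The organic mix wins each soil group but Formula K wins overall — the comparison reverses. The organic mix's plots skew toward sandy soil, which has a lower base rate.

No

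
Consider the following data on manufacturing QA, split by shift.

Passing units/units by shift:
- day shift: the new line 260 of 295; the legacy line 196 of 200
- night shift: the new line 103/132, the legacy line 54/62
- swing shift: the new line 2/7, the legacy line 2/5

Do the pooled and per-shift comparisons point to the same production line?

Yes

Day shift: the new line 260/295 = 88.1%, the legacy line 196/200 = 98.0% → the legacy line
Night shift: the new line 103/132 = 78.0%, the legacy line 54/62 = 87.1% → the legacy line
Swing shift: the new line 2/7 = 28.6%, the legacy line 2/5 = 40.0% → the legacy line
Overall: the new line 365/434 = 84.1%, the legacy line 252/267 = 94.4% → the legacy line
The legacy line wins overall and in every shift group — no reversal.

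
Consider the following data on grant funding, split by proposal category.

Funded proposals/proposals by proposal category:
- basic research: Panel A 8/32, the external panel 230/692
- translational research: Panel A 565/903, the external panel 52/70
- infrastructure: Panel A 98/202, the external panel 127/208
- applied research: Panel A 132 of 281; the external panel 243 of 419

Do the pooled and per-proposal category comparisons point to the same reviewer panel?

Basic research: Panel A 8/32 = 25.0%, the external panel 230/692 = 33.2% → the external panel
Translational research: Panel A 565/903 = 62.6%, the external panel 52/70 = 74.3% → the external panel
Infrastructure: Panel A 98/202 = 48.5%, the external panel 127/208 = 61.1% → the external panel
Applied research: Panel A 132/281 = 47.0%, the external panel 243/419 = 58.0% → the external panel
Overall: Panel A 803/1418 = 56.6%, the external panel 652/1389 = 46.9% → Panel A
The external panel wins each proposal group but Panel A wins overall — the comparison reverses. The external panel's proposals skew toward basic research, which has a lower base rate.

No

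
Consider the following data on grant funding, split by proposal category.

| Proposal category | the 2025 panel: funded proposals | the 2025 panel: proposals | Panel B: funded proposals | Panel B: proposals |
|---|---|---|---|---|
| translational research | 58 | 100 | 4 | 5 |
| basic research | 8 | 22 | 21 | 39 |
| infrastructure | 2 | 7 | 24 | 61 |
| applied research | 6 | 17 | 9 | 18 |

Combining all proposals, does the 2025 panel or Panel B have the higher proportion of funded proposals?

Translational research: the 2025 panel 58/100 = 58.0%, Panel B 4/5 = 80.0% → Panel B
Basic research: the 2025 panel 8/22 = 36.4%, Panel B 21/39 = 53.8% → Panel B
Infrastructure: the 2025 panel 2/7 = 28.6%, Panel B 24/61 = 39.3% → Panel B
Applied research: the 2025 panel 6/17 = 35.3%, Panel B 9/18 = 50.0% → Panel B
Overall: the 2025 panel 74/146 = 50.7%, Panel B 58/123 = 47.2% → the 2025 panel
(Panel B wins every proposal group but the 2025 panel wins overall — Panel B's proposals skew toward the low-rate infrastructure group.)

the 2025 panel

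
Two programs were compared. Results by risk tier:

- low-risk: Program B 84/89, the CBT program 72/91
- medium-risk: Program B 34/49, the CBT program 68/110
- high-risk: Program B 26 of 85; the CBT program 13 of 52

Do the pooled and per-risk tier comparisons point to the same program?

Yes

Low-risk: Program B 84/89 = 94.4%, the CBT program 72/91 = 79.1% → Program B
Medium-risk: Program B 34/49 = 69.4%, the CBT program 68/110 = 61.8% → Program B
High-risk: Program B 26/85 = 30.6%, the CBT program 13/52 = 25.0% → Program B
Overall: Program B 144/223 = 64.6%, the CBT program 153/253 = 60.5% → Program B
Program B wins overall and in every risk group — no reversal.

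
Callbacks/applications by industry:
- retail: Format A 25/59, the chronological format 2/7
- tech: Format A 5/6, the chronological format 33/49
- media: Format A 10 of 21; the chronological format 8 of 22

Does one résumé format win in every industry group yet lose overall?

Retail: Format A 25/59 = 42.4%, the chronological format 2/7 = 28.6% → Format A
Tech: Format A 5/6 = 83.3%, the chronological format 33/49 = 67.3% → Format A
Media: Format A 10/21 = 47.6%, the chronological format 8/22 = 36.4% → Format A
Overall: Format A 40/86 = 46.5%, the chronological format 43/78 = 55.1% → the chronological format
Format A wins each industry group but the chronological format wins overall — the comparison reverses. Format A's applications skew toward retail, which has a lower base rate.

Yes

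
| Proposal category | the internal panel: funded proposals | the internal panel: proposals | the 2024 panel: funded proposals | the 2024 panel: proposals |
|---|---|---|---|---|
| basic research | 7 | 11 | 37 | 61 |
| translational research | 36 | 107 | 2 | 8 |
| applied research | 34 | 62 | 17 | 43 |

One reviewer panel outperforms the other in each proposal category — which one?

the internal panel

Basic research: the internal panel 7/11 = 63.6%, the 2024 panel 37/61 = 60.7% → the internal panel
Translational research: the internal panel 36/107 = 33.6%, the 2024 panel 2/8 = 25.0% → the internal panel
Applied research: the internal panel 34/62 = 54.8%, the 2024 panel 17/43 = 39.5% → the internal panel
The internal panel has the higher rate in all 3 groups.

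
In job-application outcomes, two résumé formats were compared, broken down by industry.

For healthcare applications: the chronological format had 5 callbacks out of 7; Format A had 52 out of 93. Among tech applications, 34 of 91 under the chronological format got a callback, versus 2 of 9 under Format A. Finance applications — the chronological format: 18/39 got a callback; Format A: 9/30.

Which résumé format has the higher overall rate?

Healthcare: the chronological format 5/7 = 71.4%, Format A 52/93 = 55.9% → the chronological format
Tech: the chronological format 34/91 = 37.4%, Format A 2/9 = 22.2% → the chronological format
Finance: the chronological format 18/39 = 46.2%, Format A 9/30 = 30.0% → the chronological format
Overall: the chronological format 57/137 = 41.6%, Format A 63/132 = 47.7% → Format A
(The chronological format wins every industry group but Format A wins overall — the chronological format's applications skew toward the low-rate tech group.)

Format A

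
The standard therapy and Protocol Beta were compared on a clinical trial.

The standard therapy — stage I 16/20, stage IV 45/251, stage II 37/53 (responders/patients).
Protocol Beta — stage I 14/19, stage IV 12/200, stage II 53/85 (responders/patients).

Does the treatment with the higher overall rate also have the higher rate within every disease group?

Yes

Stage I: the standard therapy 16/20 = 80.0%, Protocol Beta 14/19 = 73.7% → the standard therapy
Stage IV: the standard therapy 45/251 = 17.9%, Protocol Beta 12/200 = 6.0% → the standard therapy
Stage II: the standard therapy 37/53 = 69.8%, Protocol Beta 53/85 = 62.4% → the standard therapy
Overall: the standard therapy 98/324 = 30.2%, Protocol Beta 79/304 = 26.0% → the standard therapy
The standard therapy wins overall and in every disease group — no reversal.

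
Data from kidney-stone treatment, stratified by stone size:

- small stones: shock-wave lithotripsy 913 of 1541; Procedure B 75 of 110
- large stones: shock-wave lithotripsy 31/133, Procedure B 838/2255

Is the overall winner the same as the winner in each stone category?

No

Small stones: shock-wave lithotripsy 913/1541 = 59.2%, Procedure B 75/110 = 68.2% → Procedure B
Large stones: shock-wave lithotripsy 31/133 = 23.3%, Procedure B 838/2255 = 37.2% → Procedure B
Overall: shock-wave lithotripsy 944/1674 = 56.4%, Procedure B 913/2365 = 38.6% → shock-wave lithotripsy
Procedure B wins each stone group but shock-wave lithotripsy wins overall — the comparison reverses. Procedure B's cases skew toward large stones, which has a lower base rate.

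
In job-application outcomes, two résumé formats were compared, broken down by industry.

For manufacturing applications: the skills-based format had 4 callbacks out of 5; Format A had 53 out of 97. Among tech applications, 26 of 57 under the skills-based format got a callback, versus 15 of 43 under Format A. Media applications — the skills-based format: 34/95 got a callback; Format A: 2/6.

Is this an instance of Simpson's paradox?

Manufacturing: the skills-based format 4/5 = 80.0%, Format A 53/97 = 54.6% → the skills-based format
Tech: the skills-based format 26/57 = 45.6%, Format A 15/43 = 34.9% → the skills-based format
Media: the skills-based format 34/95 = 35.8%, Format A 2/6 = 33.3% → the skills-based format
Overall: the skills-based format 64/157 = 40.8%, Format A 70/146 = 47.9% → Format A
The skills-based format wins each industry group but Format A wins overall — the comparison reverses. The skills-based format's applications skew toward media, which has a lower base rate.

Yes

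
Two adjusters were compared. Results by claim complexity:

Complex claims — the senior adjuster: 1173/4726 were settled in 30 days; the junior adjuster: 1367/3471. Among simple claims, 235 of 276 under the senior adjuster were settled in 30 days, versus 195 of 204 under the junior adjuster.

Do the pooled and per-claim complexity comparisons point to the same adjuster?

Yes

Complex: the senior adjuster 1173/4726 = 24.8%, the junior adjuster 1367/3471 = 39.4% → the junior adjuster
Simple: the senior adjuster 235/276 = 85.1%, the junior adjuster 195/204 = 95.6% → the junior adjuster
Overall: the senior adjuster 1408/5002 = 28.1%, the junior adjuster 1562/3675 = 42.5% → the junior adjuster
The junior adjuster wins overall and in every claim group — no reversal.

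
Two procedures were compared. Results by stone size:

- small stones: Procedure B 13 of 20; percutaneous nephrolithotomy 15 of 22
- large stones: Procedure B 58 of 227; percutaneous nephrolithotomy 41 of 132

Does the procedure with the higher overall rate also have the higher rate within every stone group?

Yes

Small stones: Procedure B 13/20 = 65.0%, percutaneous nephrolithotomy 15/22 = 68.2% → percutaneous nephrolithotomy
Large stones: Procedure B 58/227 = 25.6%, percutaneous nephrolithotomy 41/132 = 31.1% → percutaneous nephrolithotomy
Overall: Procedure B 71/247 = 28.7%, percutaneous nephrolithotomy 56/154 = 36.4% → percutaneous nephrolithotomy
Percutaneous nephrolithotomy wins overall and in every stone group — no reversal.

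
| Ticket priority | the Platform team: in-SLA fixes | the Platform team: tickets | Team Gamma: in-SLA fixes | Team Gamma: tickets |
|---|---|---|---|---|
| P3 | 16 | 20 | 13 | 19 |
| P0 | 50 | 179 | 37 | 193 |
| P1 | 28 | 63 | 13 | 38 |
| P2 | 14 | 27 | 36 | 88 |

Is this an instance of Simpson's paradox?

No

P3: the Platform team 16/20 = 80.0%, Team Gamma 13/19 = 68.4% → the Platform team
P0: the Platform team 50/179 = 27.9%, Team Gamma 37/193 = 19.2% → the Platform team
P1: the Platform team 28/63 = 44.4%, Team Gamma 13/38 = 34.2% → the Platform team
P2: the Platform team 14/27 = 51.9%, Team Gamma 36/88 = 40.9% → the Platform team
Overall: the Platform team 108/289 = 37.4%, Team Gamma 99/338 = 29.3% → the Platform team
The Platform team wins overall and in every ticket group — no reversal.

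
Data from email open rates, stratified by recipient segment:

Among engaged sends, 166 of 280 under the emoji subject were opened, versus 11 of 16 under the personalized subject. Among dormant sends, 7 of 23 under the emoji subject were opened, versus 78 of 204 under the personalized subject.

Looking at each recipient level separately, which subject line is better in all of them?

the personalized subject

Engaged: the emoji subject 166/280 = 59.3%, the personalized subject 11/16 = 68.8% → the personalized subject
Dormant: the emoji subject 7/23 = 30.4%, the personalized subject 78/204 = 38.2% → the personalized subject
The personalized subject has the higher rate in both groups.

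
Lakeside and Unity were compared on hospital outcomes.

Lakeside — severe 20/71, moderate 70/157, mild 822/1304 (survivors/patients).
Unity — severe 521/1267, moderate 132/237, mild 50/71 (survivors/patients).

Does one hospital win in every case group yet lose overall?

Severe: Lakeside 20/71 = 28.2%, Unity 521/1267 = 41.1% → Unity
Moderate: Lakeside 70/157 = 44.6%, Unity 132/237 = 55.7% → Unity
Mild: Lakeside 822/1304 = 63.0%, Unity 50/71 = 70.4% → Unity
Overall: Lakeside 912/1532 = 59.5%, Unity 703/1575 = 44.6% → Lakeside
Unity wins each case group but Lakeside wins overall — the comparison reverses. Unity's patients skew toward severe, which has a lower base rate.

Yes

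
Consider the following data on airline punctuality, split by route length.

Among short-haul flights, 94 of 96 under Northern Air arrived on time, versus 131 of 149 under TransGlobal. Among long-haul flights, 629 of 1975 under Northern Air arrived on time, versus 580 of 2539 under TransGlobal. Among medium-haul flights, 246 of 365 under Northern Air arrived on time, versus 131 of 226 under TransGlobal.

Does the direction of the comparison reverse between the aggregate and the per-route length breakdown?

Short-haul: Northern Air 94/96 = 97.9%, TransGlobal 131/149 = 87.9% → Northern Air
Long-haul: Northern Air 629/1975 = 31.8%, TransGlobal 580/2539 = 22.8% → Northern Air
Medium-haul: Northern Air 246/365 = 67.4%, TransGlobal 131/226 = 58.0% → Northern Air
Overall: Northern Air 969/2436 = 39.8%, TransGlobal 842/2914 = 28.9% → Northern Air
Northern Air wins overall and in every route group — no reversal.

No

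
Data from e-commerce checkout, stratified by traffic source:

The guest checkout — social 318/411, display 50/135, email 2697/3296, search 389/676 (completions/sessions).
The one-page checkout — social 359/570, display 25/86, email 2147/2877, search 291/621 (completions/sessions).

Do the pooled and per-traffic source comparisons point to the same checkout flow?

Social: the guest checkout 318/411 = 77.4%, the one-page checkout 359/570 = 63.0% → the guest checkout
Display: the guest checkout 50/135 = 37.0%, the one-page checkout 25/86 = 29.1% → the guest checkout
Email: the guest checkout 2697/3296 = 81.8%, the one-page checkout 2147/2877 = 74.6% → the guest checkout
Search: the guest checkout 389/676 = 57.5%, the one-page checkout 291/621 = 46.9% → the guest checkout
Overall: the guest checkout 3454/4518 = 76.4%, the one-page checkout 2822/4154 = 67.9% → the guest checkout
The guest checkout wins overall and in every traffic group — no reversal.

Yes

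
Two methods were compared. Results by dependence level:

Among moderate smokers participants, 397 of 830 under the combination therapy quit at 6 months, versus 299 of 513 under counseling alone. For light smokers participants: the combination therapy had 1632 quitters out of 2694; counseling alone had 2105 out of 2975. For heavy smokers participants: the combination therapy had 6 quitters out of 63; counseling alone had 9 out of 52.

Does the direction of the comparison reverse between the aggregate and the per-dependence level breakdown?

No

Moderate smokers: the combination therapy 397/830 = 47.8%, counseling alone 299/513 = 58.3% → counseling alone
Light smokers: the combination therapy 1632/2694 = 60.6%, counseling alone 2105/2975 = 70.8% → counseling alone
Heavy smokers: the combination therapy 6/63 = 9.5%, counseling alone 9/52 = 17.3% → counseling alone
Overall: the combination therapy 2035/3587 = 56.7%, counseling alone 2413/3540 = 68.2% → counseling alone
Counseling alone wins overall and in every dependence group — no reversal.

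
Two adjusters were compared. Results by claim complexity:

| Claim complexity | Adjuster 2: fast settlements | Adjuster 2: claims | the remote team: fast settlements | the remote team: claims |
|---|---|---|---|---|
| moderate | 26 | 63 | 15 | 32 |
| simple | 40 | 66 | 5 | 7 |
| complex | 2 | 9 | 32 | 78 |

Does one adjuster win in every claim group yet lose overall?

Moderate: Adjuster 2 26/63 = 41.3%, the remote team 15/32 = 46.9% → the remote team
Simple: Adjuster 2 40/66 = 60.6%, the remote team 5/7 = 71.4% → the remote team
Complex: Adjuster 2 2/9 = 22.2%, the remote team 32/78 = 41.0% → the remote team
Overall: Adjuster 2 68/138 = 49.3%, the remote team 52/117 = 44.4% → Adjuster 2
The remote team wins each claim group but Adjuster 2 wins overall — the comparison reverses. The remote team's claims skew toward complex, which has a lower base rate.

Yes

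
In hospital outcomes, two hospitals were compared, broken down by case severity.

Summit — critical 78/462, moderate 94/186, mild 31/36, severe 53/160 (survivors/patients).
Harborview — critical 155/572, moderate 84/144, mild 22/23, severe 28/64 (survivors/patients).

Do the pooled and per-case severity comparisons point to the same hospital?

Critical: Summit 78/462 = 16.9%, Harborview 155/572 = 27.1% → Harborview
Moderate: Summit 94/186 = 50.5%, Harborview 84/144 = 58.3% → Harborview
Mild: Summit 31/36 = 86.1%, Harborview 22/23 = 95.7% → Harborview
Severe: Summit 53/160 = 33.1%, Harborview 28/64 = 43.8% → Harborview
Overall: Summit 256/844 = 30.3%, Harborview 289/803 = 36.0% → Harborview
Harborview wins overall and in every case group — no reversal.

Yes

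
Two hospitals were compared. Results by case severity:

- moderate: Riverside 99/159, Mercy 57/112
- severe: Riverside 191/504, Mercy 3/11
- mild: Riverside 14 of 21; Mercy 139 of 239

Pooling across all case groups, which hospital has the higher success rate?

Mercy

Moderate: Riverside 99/159 = 62.3%, Mercy 57/112 = 50.9% → Riverside
Severe: Riverside 191/504 = 37.9%, Mercy 3/11 = 27.3% → Riverside
Mild: Riverside 14/21 = 66.7%, Mercy 139/239 = 58.2% → Riverside
Overall: Riverside 304/684 = 44.4%, Mercy 199/362 = 55.0% → Mercy
(Riverside wins every case group but Mercy wins overall — Riverside's patients skew toward the low-rate severe group.)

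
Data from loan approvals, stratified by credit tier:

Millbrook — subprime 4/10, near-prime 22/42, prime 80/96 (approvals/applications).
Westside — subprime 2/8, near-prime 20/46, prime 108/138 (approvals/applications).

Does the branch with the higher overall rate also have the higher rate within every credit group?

Subprime: Millbrook 4/10 = 40.0%, Westside 2/8 = 25.0% → Millbrook
Near-prime: Millbrook 22/42 = 52.4%, Westside 20/46 = 43.5% → Millbrook
Prime: Millbrook 80/96 = 83.3%, Westside 108/138 = 78.3% → Millbrook
Overall: Millbrook 106/148 = 71.6%, Westside 130/192 = 67.7% → Millbrook
Millbrook wins overall and in every credit group — no reversal.

Yes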